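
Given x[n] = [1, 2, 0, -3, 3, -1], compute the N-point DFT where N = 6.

X[k] = Σ(n=0 to 5) x[n] · ω_6^(nk)
where ω_6 = e^(-2πi/6)

Computing each X[k]:
X[0] = 2
X[1] = 3
X[2] = -4.0000-5.1962i
X[3] = 6
X[4] = -4.0000+5.1962i
X[5] = 3

X = [2, 3, -4.0000-5.1962i, 6, -4.0000+5.1962i, 3]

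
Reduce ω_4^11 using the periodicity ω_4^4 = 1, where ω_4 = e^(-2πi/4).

Since ω_4^4 = 1, powers reduce modulo 4.
11 mod 4 = 3
So ω_4^11 = ω_4^3 = e^(-2πi·3/4)

ω_4^11 = ω_4^3 = 1i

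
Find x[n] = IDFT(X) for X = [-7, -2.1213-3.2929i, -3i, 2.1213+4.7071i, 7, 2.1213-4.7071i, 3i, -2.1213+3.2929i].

x[n] = (1/8) Σ(k=0 to 7) X[k] · e^(2πikn/8)

Computing each x[n]:
x[0] = 0
x[1] = -2
x[2] = 2
x[3] = -2
x[4] = 0
x[5] = 0
x[6] = -2
x[7] = -3

x = [0, -2, 2, -2, 0, 0, -2, -3]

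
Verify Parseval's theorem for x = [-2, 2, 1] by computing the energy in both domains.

Time domain:
Σ|x[n]|² = |-2|² + |2|² + |1|² = 9.0000

Frequency domain:
(1/3)Σ|X[k]|² = (1/3)(|1|² + |-3.5000-0.8660i|² + |-3.5000+0.8660i|²) = (1/3)·27.0000 = 9.0000

Both sides agree, confirming Parseval's theorem.

Σ|x[n]|² = (1/N)Σ|X[k]|² = 9.0000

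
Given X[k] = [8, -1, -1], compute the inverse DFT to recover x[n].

x[n] = (1/3) Σ(k=0 to 2) X[k] · e^(2πikn/3)

Computing each x[n]:
x[0] = 2
x[1] = 3
x[2] = 3

x = [2, 3, 3]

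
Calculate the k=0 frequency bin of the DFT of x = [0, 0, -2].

X[0] = Σ(n=0 to 2) x[n] · ω_3^0 = Σ x[n]
= (0) + (0) + (-2)

X[0] = -2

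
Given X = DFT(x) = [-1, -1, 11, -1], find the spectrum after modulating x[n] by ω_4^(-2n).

Modulation property: DFT(ω_4^(-2n)·x[n]) = X[(k-2) mod 4], so circularly shift X by 2 positions.

X[k-2] = [11, -1, -1, -1]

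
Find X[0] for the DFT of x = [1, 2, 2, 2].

X[0] = Σ(n=0 to 3) x[n] · ω_4^0 = Σ x[n]
= (1) + (2) + (2) + (2)

X[0] = 7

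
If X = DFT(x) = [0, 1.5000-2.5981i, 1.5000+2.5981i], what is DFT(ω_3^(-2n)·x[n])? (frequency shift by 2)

Modulation property: DFT(ω_3^(-2n)·x[n]) = X[(k-2) mod 3], so circularly shift X by 2 positions.

X[k-2] = [1.5000-2.5981i, 1.5000+2.5981i, 0]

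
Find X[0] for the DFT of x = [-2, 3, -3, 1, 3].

X[0] = Σ(n=0 to 4) x[n] · ω_5^0 = Σ x[n]
= (-2) + (3) + (-3) + (1) + (3)

X[0] = 2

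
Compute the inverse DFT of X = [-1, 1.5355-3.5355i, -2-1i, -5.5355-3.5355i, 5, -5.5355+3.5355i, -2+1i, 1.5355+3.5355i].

x[n] = (1/8) Σ(k=0 to 7) X[k] · e^(2πikn/8)

Computing each x[n]:
x[0] = -1
x[1] = 2
x[2] = 1
x[3] = -1
x[4] = 1
x[5] = -3
x[6] = 1
x[7] = -1

x = [-1, 2, 1, -1, 1, -3, 1, -1]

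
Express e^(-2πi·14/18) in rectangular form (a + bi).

ω_18^14 = e^(-2πi·14/18)
= cos(-2π·14/18) + i·sin(-2π·14/18)
= cos(-28π/18) + i·sin(-28π/18)

ω_18^14 = cos(-28π/18) + i·sin(-28π/18) = 0.1736+0.9848i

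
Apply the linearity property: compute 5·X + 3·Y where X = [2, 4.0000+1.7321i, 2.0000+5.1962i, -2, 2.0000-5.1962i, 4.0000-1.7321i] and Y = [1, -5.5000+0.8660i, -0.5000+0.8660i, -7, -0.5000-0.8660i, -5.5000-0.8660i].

By linearity: DFT(5x + 3y) = 5·DFT(x) + 3·DFT(y)
= 5·[2, 4.0000+1.7321i, 2.0000+5.1962i, -2, 2.0000-5.1962i, 4.0000-1.7321i] + 3·[1, -5.5000+0.8660i, -0.5000+0.8660i, -7, -0.5000-0.8660i, -5.5000-0.8660i]

Computing element-wise:
Z[0] = 5·(2) + 3·(1) = 13
Z[1] = 5·(4.0000+1.7321i) + 3·(-5.5000+0.8660i) = 3.5000+11.2585i
Z[2] = 5·(2.0000+5.1962i) + 3·(-0.5000+0.8660i) = 8.5000+28.5790i
Z[3] = 5·(-2) + 3·(-7) = -31
Z[4] = 5·(2.0000-5.1962i) + 3·(-0.5000-0.8660i) = 8.5000-28.5790i
Z[5] = 5·(4.0000-1.7321i) + 3·(-5.5000-0.8660i) = 3.5000-11.2585i

DFT(5x + 3y) = 5·X + 3·Y = [13, 3.5000+11.2585i, 8.5000+28.5790i, -31, 8.5000-28.5790i, 3.5000-11.2585i]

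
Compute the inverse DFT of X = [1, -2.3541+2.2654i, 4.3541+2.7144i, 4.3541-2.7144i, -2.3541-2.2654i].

x[n] = (1/5) Σ(k=0 to 4) X[k] · e^(2πikn/5)

Computing each x[n]:
x[0] = 1
x[1] = -3
x[2] = 2
x[3] = 1
x[4] = 0

x = [1, -3, 2, 1, 0]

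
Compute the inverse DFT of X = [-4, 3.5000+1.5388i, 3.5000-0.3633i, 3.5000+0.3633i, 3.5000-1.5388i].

x[n] = (1/5) Σ(k=0 to 4) X[k] · e^(2πikn/5)

Computing each x[n]:
x[0] = 2
x[1] = -2
x[2] = -2
x[3] = -1
x[4] = -1

x = [2, -2, -2, -1, -1]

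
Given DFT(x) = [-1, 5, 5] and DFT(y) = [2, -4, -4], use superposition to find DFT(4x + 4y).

By linearity: DFT(4x + 4y) = 4·DFT(x) + 4·DFT(y)
= 4·[-1, 5, 5] + 4·[2, -4, -4]

Computing element-wise:
Z[0] = 4·(-1) + 4·(2) = 4
Z[1] = 4·(5) + 4·(-4) = 4
Z[2] = 4·(5) + 4·(-4) = 4

DFT(4x + 4y) = 4·X + 4·Y = [4, 4, 4]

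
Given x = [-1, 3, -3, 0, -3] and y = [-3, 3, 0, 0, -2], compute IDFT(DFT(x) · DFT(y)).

(x ⊛ y)[n] = Σ(m=0 to 4) x[m] · y[(n-m) mod 5]

Computing each output sample:
(x ⊛ y)[0] = -12
(x ⊛ y)[1] = -6
(x ⊛ y)[2] = 18
(x ⊛ y)[3] = -3
(x ⊛ y)[4] = 11

x ⊛ y = [-12, -6, 18, -3, 11]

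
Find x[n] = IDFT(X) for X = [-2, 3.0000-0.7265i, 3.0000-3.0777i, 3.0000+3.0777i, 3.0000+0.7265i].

x[n] = (1/5) Σ(k=0 to 4) X[k] · e^(2πikn/5)

Computing each x[n]:
x[0] = 2
x[1] = 0
x[2] = -2
x[3] = 0
x[4] = -2

x = [2, 0, -2, 0, -2]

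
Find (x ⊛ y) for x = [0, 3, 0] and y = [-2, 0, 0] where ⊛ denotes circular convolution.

(x ⊛ y)[n] = Σ(m=0 to 2) x[m] · y[(n-m) mod 3]

Computing each output sample:
(x ⊛ y)[0] = 0
(x ⊛ y)[1] = -6
(x ⊛ y)[2] = 0

x ⊛ y = [0, -6, 0]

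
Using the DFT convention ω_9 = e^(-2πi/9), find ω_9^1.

ω_9^1 = e^(-2πi·1/9)
= cos(-2π·1/9) + i·sin(-2π·1/9)
= cos(-2π/9) + i·sin(-2π/9)

ω_9^1 = cos(-2π/9) + i·sin(-2π/9) = 0.7660-0.6428i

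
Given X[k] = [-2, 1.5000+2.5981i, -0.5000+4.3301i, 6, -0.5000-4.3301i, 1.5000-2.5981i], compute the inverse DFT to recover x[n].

x[n] = (1/6) Σ(k=0 to 5) X[k] · e^(2πikn/6)

Computing each x[n]:
x[0] = 1
x[1] = -3
x[2] = 1
x[3] = -2
x[4] = 0
x[5] = 1

x = [1, -3, 1, -2, 0, 1]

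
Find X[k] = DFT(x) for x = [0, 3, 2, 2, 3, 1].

X[k] = Σ(n=0 to 5) x[n] · ω_6^(nk)
where ω_6 = e^(-2πi/6)

Computing each X[k]:
X[0] = 11
X[1] = -2.5000-0.8660i
X[2] = -2.5000-2.5981i
X[3] = -1
X[4] = -2.5000+2.5981i
X[5] = -2.5000+0.8660i

X = [11, -2.5000-0.8660i, -2.5000-2.5981i, -1, -2.5000+2.5981i, -2.5000+0.8660i]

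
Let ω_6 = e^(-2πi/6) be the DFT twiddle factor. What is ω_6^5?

ω_6^5 = e^(-2πi·5/6)
= cos(-2π·5/6) + i·sin(-2π·5/6)
= cos(-10π/6) + i·sin(-10π/6)

ω_6^5 = cos(-10π/6) + i·sin(-10π/6) = 0.5000+0.8660i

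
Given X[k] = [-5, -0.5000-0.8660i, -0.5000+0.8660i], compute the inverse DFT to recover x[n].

x[n] = (1/3) Σ(k=0 to 2) X[k] · e^(2πikn/3)

Computing each x[n]:
x[0] = -2
x[1] = -1
x[2] = -2

x = [-2, -1, -2]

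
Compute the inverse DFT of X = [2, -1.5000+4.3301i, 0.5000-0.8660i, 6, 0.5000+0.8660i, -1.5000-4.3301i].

x[n] = (1/6) Σ(k=0 to 5) X[k] · e^(2πikn/6)

Computing each x[n]:
x[0] = 1
x[1] = -2
x[2] = 0
x[3] = 0
x[4] = 3
x[5] = 0

x = [1, -2, 0, 0, 3, 0]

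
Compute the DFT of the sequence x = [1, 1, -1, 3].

X[k] = Σ(n=0 to 3) x[n] · ω_4^(nk)
where ω_4 = e^(-2πi/4)

Computing each X[k]:
X[0] = 4
X[1] = 2+2i
X[2] = -4
X[3] = 2-2i

X = [4, 2+2i, -4, 2-2i]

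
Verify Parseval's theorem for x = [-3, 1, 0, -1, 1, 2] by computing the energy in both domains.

Time domain:
Σ|x[n]|² = |-3|² + |1|² + |0|² + |-1|² + |1|² + |2|² = 16.0000

Frequency domain:
(1/6)Σ|X[k]|² = (1/6)(|0|² + |-1.0000+1.7321i|² + |-6|² + |-4|² + |-6|² + |-1.0000-1.7321i|²) = (1/6)·96.0000 = 16.0000

Both sides agree, confirming Parseval's theorem.

Σ|x[n]|² = (1/N)Σ|X[k]|² = 16.0000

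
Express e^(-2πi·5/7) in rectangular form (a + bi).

ω_7^5 = e^(-2πi·5/7)
= cos(-2π·5/7) + i·sin(-2π·5/7)
= cos(-10π/7) + i·sin(-10π/7)

ω_7^5 = cos(-10π/7) + i·sin(-10π/7) = -0.2225+0.9749i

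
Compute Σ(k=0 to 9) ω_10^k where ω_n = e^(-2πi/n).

Sum of all nth roots of unity equals 0 for n > 1 (geometric series with r ≠ 1).

0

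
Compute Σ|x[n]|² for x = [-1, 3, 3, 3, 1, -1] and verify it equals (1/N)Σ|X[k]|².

Time domain:
Σ|x[n]|² = |-1|² + |3|² + |3|² + |3|² + |1|² + |-1|² = 30.0000

Frequency domain:
(1/6)Σ|X[k]|² = (1/6)(|8|² + |-5.0000-5.1962i|² + |-1.0000-1.7321i|² + |-2|² + |-1.0000+1.7321i|² + |-5.0000+5.1962i|²) = (1/6)·180.0000 = 30.0000

Both sides agree, confirming Parseval's theorem.

Σ|x[n]|² = (1/N)Σ|X[k]|² = 30.0000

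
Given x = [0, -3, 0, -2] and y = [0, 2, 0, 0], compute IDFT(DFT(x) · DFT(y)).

(x ⊛ y)[n] = Σ(m=0 to 3) x[m] · y[(n-m) mod 4]

Computing each output sample:
(x ⊛ y)[0] = -4
(x ⊛ y)[1] = 0
(x ⊛ y)[2] = -6
(x ⊛ y)[3] = 0

x ⊛ y = [-4, 0, -6, 0]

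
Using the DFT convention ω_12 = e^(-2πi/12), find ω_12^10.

ω_12^10 = e^(-2πi·10/12)
= cos(-2π·10/12) + i·sin(-2π·10/12)
= cos(-20π/12) + i·sin(-20π/12)

ω_12^10 = cos(-20π/12) + i·sin(-20π/12) = 0.5000+0.8660i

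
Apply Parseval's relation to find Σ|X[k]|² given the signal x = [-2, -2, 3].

Parseval: Σ|x[n]|² = (1/N)Σ|X[k]|², so Σ|X[k]|² = N·Σ|x[n]|² = 3·17.0000

Σ|X[k]|² = N·Σ|x[n]|² = 3·17.0000 = 51.0000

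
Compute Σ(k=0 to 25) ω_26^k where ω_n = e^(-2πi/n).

Sum of all nth roots of unity equals 0 for n > 1 (geometric series with r ≠ 1).

0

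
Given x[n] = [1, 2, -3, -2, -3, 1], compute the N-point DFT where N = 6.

X[k] = Σ(n=0 to 5) x[n] · ω_6^(nk)
where ω_6 = e^(-2πi/6)

Computing each X[k]:
X[0] = -4
X[1] = 7.5000-0.8660i
X[2] = 0.5000-0.8660i
X[3] = -6
X[4] = 0.5000+0.8660i
X[5] = 7.5000+0.8660i

X = [-4, 7.5000-0.8660i, 0.5000-0.8660i, -6, 0.5000+0.8660i, 7.5000+0.8660i]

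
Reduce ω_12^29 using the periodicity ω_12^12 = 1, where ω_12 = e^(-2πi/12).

Since ω_12^12 = 1, powers reduce modulo 12.
29 mod 12 = 5
So ω_12^29 = ω_12^5 = e^(-2πi·5/12)

ω_12^29 = ω_12^5 = -0.8660-0.5000i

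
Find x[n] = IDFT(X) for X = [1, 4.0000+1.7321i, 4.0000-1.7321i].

x[n] = (1/3) Σ(k=0 to 2) X[k] · e^(2πikn/3)

Computing each x[n]:
x[0] = 3
x[1] = -2
x[2] = 0

x = [3, -2, 0]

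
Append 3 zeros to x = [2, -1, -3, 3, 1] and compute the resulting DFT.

Original 5-point DFT: [2, 2.0000+5.4288i, 2.0000-4.5308i, 2.0000+4.5308i, 2.0000-5.4288i]
Zero-padded 8-point DFT provides frequency interpolation.

DFT_8([x, 0, ...]) = [2, -1.8284+1.5858i, 6+4i, 3.8284-4.4142i, -2, 3.8284+4.4142i, 6-4i, -1.8284-1.5858i]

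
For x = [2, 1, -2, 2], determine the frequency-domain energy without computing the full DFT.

Parseval: Σ|x[n]|² = (1/N)Σ|X[k]|², so Σ|X[k]|² = N·Σ|x[n]|² = 4·13.0000

Σ|X[k]|² = N·Σ|x[n]|² = 4·13.0000 = 52.0000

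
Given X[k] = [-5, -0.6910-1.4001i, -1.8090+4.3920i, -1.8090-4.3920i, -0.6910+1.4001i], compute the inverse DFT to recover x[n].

x[n] = (1/5) Σ(k=0 to 4) X[k] · e^(2πikn/5)

Computing each x[n]:
x[0] = -2
x[1] = -1
x[2] = 1
x[3] = -3
x[4] = 0

x = [-2, -1, 1, -3, 0]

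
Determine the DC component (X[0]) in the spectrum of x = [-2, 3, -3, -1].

X[0] = Σ(n=0 to 3) x[n] · ω_4^0 = Σ x[n]
= (-2) + (3) + (-3) + (-1)

X[0] = -3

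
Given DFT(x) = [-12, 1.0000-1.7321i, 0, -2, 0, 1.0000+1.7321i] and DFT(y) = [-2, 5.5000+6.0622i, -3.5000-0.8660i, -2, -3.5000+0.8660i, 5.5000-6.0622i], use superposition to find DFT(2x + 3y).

By linearity: DFT(2x + 3y) = 2·DFT(x) + 3·DFT(y)
= 2·[-12, 1.0000-1.7321i, 0, -2, 0, 1.0000+1.7321i] + 3·[-2, 5.5000+6.0622i, -3.5000-0.8660i, -2, -3.5000+0.8660i, 5.5000-6.0622i]

Computing element-wise:
Z[0] = 2·(-12) + 3·(-2) = -30
Z[1] = 2·(1.0000-1.7321i) + 3·(5.5000+6.0622i) = 18.5000+14.7224i
Z[2] = 2·(0) + 3·(-3.5000-0.8660i) = -10.5000-2.5980i
Z[3] = 2·(-2) + 3·(-2) = -10
Z[4] = 2·(0) + 3·(-3.5000+0.8660i) = -10.5000+2.5980i
Z[5] = 2·(1.0000+1.7321i) + 3·(5.5000-6.0622i) = 18.5000-14.7224i

DFT(2x + 3y) = 2·X + 3·Y = [-30, 18.5000+14.7224i, -10.5000-2.5980i, -10, -10.5000+2.5980i, 18.5000-14.7224i]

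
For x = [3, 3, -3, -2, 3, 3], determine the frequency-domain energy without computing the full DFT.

Parseval: Σ|x[n]|² = (1/N)Σ|X[k]|², so Σ|X[k]|² = N·Σ|x[n]|² = 6·49.0000

Σ|X[k]|² = N·Σ|x[n]|² = 6·49.0000 = 294.0000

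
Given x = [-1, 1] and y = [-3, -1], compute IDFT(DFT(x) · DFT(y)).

(x ⊛ y)[n] = Σ(m=0 to 1) x[m] · y[(n-m) mod 2]

Computing each output sample:
(x ⊛ y)[0] = 2
(x ⊛ y)[1] = -2

x ⊛ y = [2, -2]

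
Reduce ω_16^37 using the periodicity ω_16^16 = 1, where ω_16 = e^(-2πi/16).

Since ω_16^16 = 1, powers reduce modulo 16.
37 mod 16 = 5
So ω_16^37 = ω_16^5 = e^(-2πi·5/16)

ω_16^37 = ω_16^5 = -0.3827-0.9239i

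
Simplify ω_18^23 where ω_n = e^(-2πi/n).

Since ω_18^18 = 1, powers reduce modulo 18.
23 mod 18 = 5
So ω_18^23 = ω_18^5 = e^(-2πi·5/18)

ω_18^23 = ω_18^5 = -0.1736-0.9848i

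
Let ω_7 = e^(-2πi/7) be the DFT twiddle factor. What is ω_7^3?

ω_7^3 = e^(-2πi·3/7)
= cos(-2π·3/7) + i·sin(-2π·3/7)
= cos(-6π/7) + i·sin(-6π/7)

ω_7^3 = cos(-6π/7) + i·sin(-6π/7) = -0.9010-0.4339i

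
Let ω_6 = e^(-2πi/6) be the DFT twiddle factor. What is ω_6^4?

ω_6^4 = e^(-2πi·4/6)
= cos(-2π·4/6) + i·sin(-2π·4/6)
= cos(-8π/6) + i·sin(-8π/6)

ω_6^4 = cos(-8π/6) + i·sin(-8π/6) = -0.5000+0.8660i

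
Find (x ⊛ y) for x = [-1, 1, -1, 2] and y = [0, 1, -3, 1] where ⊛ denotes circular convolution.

(x ⊛ y)[n] = Σ(m=0 to 3) x[m] · y[(n-m) mod 4]

Computing each output sample:
(x ⊛ y)[0] = 6
(x ⊛ y)[1] = -8
(x ⊛ y)[2] = 6
(x ⊛ y)[3] = -5

x ⊛ y = [6, -8, 6, -5]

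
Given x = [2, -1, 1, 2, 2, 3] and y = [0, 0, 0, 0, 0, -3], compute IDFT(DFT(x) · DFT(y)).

(x ⊛ y)[n] = Σ(m=0 to 5) x[m] · y[(n-m) mod 6]

Computing each output sample:
(x ⊛ y)[0] = 3
(x ⊛ y)[1] = -3
(x ⊛ y)[2] = -6
(x ⊛ y)[3] = -6
(x ⊛ y)[4] = -9
(x ⊛ y)[5] = -6

x ⊛ y = [3, -3, -6, -6, -9, -6]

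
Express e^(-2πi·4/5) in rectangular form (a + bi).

ω_5^4 = e^(-2πi·4/5)
= cos(-2π·4/5) + i·sin(-2π·4/5)
= cos(-8π/5) + i·sin(-8π/5)

ω_5^4 = cos(-8π/5) + i·sin(-8π/5) = 0.3090+0.9511i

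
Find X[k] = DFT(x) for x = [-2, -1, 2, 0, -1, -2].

X[k] = Σ(n=0 to 5) x[n] · ω_6^(nk)
where ω_6 = e^(-2πi/6)

Computing each X[k]:
X[0] = -4
X[1] = -4.0000-3.4641i
X[2] = -1.0000+1.7321i
X[3] = 2
X[4] = -1.0000-1.7321i
X[5] = -4.0000+3.4641i

X = [-4, -4.0000-3.4641i, -1.0000+1.7321i, 2, -1.0000-1.7321i, -4.0000+3.4641i]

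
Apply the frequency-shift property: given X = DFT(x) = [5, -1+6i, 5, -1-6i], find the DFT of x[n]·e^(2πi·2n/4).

Modulation property: DFT(ω_4^(-2n)·x[n]) = X[(k-2) mod 4], so circularly shift X by 2 positions.

X[k-2] = [5, -1-6i, 5, -1+6i]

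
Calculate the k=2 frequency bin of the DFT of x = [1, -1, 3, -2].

X[2] = Σ(n=0 to 3) x[n] · ω_4^(2n) where ω_4 = e^(-2πi/4)
= (1)·ω_4^0 + (-1)·ω_4^2 + (3)·ω_4^4 + (-2)·ω_4^6

X[2] = 7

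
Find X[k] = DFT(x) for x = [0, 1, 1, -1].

X[k] = Σ(n=0 to 3) x[n] · ω_4^(nk)
where ω_4 = e^(-2πi/4)

Computing each X[k]:
X[0] = 1
X[1] = -1-2i
X[2] = 1
X[3] = -1+2i

X = [1, -1-2i, 1, -1+2i]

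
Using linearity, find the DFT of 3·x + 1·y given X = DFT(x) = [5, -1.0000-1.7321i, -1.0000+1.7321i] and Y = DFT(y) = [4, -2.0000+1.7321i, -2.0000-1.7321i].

By linearity: DFT(3x + 1y) = 3·DFT(x) + 1·DFT(y)
= 3·[5, -1.0000-1.7321i, -1.0000+1.7321i] + 1·[4, -2.0000+1.7321i, -2.0000-1.7321i]

Computing element-wise:
Z[0] = 3·(5) + 1·(4) = 19
Z[1] = 3·(-1.0000-1.7321i) + 1·(-2.0000+1.7321i) = -5.0000-3.4642i
Z[2] = 3·(-1.0000+1.7321i) + 1·(-2.0000-1.7321i) = -5.0000+3.4642i

DFT(3x + 1y) = 3·X + 1·Y = [19, -5.0000-3.4642i, -5.0000+3.4642i]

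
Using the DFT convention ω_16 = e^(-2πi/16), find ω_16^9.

ω_16^9 = e^(-2πi·9/16)
= cos(-2π·9/16) + i·sin(-2π·9/16)
= cos(-18π/16) + i·sin(-18π/16)

ω_16^9 = cos(-18π/16) + i·sin(-18π/16) = -0.9239+0.3827i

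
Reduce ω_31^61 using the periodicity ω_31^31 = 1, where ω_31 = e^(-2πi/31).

Since ω_31^31 = 1, powers reduce modulo 31.
61 mod 31 = 30
So ω_31^61 = ω_31^30 = e^(-2πi·30/31)

ω_31^61 = ω_31^30 = 0.9795+0.2013i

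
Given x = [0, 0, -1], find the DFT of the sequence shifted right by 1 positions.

Time shift by 1: X_shifted[k] = ω_3^(1k) · X[k]
Shifted x = [-1, 0, 0]

DFT(x[n-1]) = [-1, -1, -1]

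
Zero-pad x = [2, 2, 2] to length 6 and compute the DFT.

Original 3-point DFT: [6, 0, 0]
Zero-padded 6-point DFT provides frequency interpolation.

DFT_6([x, 0, ...]) = [6, 2.0000-3.4641i, 0, 2, 0, 2.0000+3.4641i]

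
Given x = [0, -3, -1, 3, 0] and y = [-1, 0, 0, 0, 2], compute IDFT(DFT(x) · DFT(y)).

(x ⊛ y)[n] = Σ(m=0 to 4) x[m] · y[(n-m) mod 5]

Computing each output sample:
(x ⊛ y)[0] = -6
(x ⊛ y)[1] = 1
(x ⊛ y)[2] = 7
(x ⊛ y)[3] = -3
(x ⊛ y)[4] = 0

x ⊛ y = [-6, 1, 7, -3, 0]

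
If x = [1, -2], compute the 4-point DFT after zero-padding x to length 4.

Original 2-point DFT: [-1, 3]
Zero-padded 4-point DFT provides frequency interpolation.

DFT_4([x, 0, ...]) = [-1, 1+2i, 3, 1-2i]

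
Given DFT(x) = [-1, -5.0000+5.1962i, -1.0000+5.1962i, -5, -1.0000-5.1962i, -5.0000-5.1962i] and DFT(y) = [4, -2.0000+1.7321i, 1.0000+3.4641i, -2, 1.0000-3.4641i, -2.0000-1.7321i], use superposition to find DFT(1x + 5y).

By linearity: DFT(1x + 5y) = 1·DFT(x) + 5·DFT(y)
= 1·[-1, -5.0000+5.1962i, -1.0000+5.1962i, -5, -1.0000-5.1962i, -5.0000-5.1962i] + 5·[4, -2.0000+1.7321i, 1.0000+3.4641i, -2, 1.0000-3.4641i, -2.0000-1.7321i]

Computing element-wise:
Z[0] = 1·(-1) + 5·(4) = 19
Z[1] = 1·(-5.0000+5.1962i) + 5·(-2.0000+1.7321i) = -15.0000+13.8567i
Z[2] = 1·(-1.0000+5.1962i) + 5·(1.0000+3.4641i) = 4.0000+22.5167i
Z[3] = 1·(-5) + 5·(-2) = -15
Z[4] = 1·(-1.0000-5.1962i) + 5·(1.0000-3.4641i) = 4.0000-22.5167i
Z[5] = 1·(-5.0000-5.1962i) + 5·(-2.0000-1.7321i) = -15.0000-13.8567i

DFT(1x + 5y) = 1·X + 5·Y = [19, -15.0000+13.8567i, 4.0000+22.5167i, -15, 4.0000-22.5167i, -15.0000-13.8567i]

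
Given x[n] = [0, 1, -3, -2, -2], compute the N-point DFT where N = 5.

X[k] = Σ(n=0 to 4) x[n] · ω_5^(nk)
where ω_5 = e^(-2πi/5)

Computing each X[k]:
X[0] = -6
X[1] = 3.7361-2.2654i
X[2] = -0.7361-2.7144i
X[3] = -0.7361+2.7144i
X[4] = 3.7361+2.2654i

X = [-6, 3.7361-2.2654i, -0.7361-2.7144i, -0.7361+2.7144i, 3.7361+2.2654i]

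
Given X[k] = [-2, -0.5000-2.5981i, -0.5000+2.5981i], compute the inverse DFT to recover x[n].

x[n] = (1/3) Σ(k=0 to 2) X[k] · e^(2πikn/3)

Computing each x[n]:
x[0] = -1
x[1] = 1
x[2] = -2

x = [-1, 1, -2]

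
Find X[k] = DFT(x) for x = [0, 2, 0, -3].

X[k] = Σ(n=0 to 3) x[n] · ω_4^(nk)
where ω_4 = e^(-2πi/4)

Computing each X[k]:
X[0] = -1
X[1] = -5i
X[2] = 1
X[3] = 5i

X = [-1, -5i, 1, 5i]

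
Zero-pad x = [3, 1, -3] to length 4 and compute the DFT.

Original 3-point DFT: [1, 4.0000-3.4641i, 4.0000+3.4641i]
Zero-padded 4-point DFT provides frequency interpolation.

DFT_4([x, 0, ...]) = [1, 6-1i, -1, 6+1i]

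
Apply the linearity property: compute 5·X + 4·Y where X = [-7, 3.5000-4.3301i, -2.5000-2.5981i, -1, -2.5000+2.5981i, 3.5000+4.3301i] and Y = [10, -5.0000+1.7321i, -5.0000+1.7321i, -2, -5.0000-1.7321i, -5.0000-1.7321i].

By linearity: DFT(5x + 4y) = 5·DFT(x) + 4·DFT(y)
= 5·[-7, 3.5000-4.3301i, -2.5000-2.5981i, -1, -2.5000+2.5981i, 3.5000+4.3301i] + 4·[10, -5.0000+1.7321i, -5.0000+1.7321i, -2, -5.0000-1.7321i, -5.0000-1.7321i]

Computing element-wise:
Z[0] = 5·(-7) + 4·(10) = 5
Z[1] = 5·(3.5000-4.3301i) + 4·(-5.0000+1.7321i) = -2.5000-14.7221i
Z[2] = 5·(-2.5000-2.5981i) + 4·(-5.0000+1.7321i) = -32.5000-6.0621i
Z[3] = 5·(-1) + 4·(-2) = -13
Z[4] = 5·(-2.5000+2.5981i) + 4·(-5.0000-1.7321i) = -32.5000+6.0621i
Z[5] = 5·(3.5000+4.3301i) + 4·(-5.0000-1.7321i) = -2.5000+14.7221i

DFT(5x + 4y) = 5·X + 4·Y = [5, -2.5000-14.7221i, -32.5000-6.0621i, -13, -32.5000+6.0621i, -2.5000+14.7221i]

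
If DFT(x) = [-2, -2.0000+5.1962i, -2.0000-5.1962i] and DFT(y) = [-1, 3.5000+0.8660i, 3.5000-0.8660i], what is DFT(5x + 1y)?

By linearity: DFT(5x + 1y) = 5·DFT(x) + 1·DFT(y)
= 5·[-2, -2.0000+5.1962i, -2.0000-5.1962i] + 1·[-1, 3.5000+0.8660i, 3.5000-0.8660i]

Computing element-wise:
Z[0] = 5·(-2) + 1·(-1) = -11
Z[1] = 5·(-2.0000+5.1962i) + 1·(3.5000+0.8660i) = -6.5000+26.8470i
Z[2] = 5·(-2.0000-5.1962i) + 1·(3.5000-0.8660i) = -6.5000-26.8470i

DFT(5x + 1y) = 5·X + 1·Y = [-11, -6.5000+26.8470i, -6.5000-26.8470i]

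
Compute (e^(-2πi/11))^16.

Since ω_11^11 = 1, powers reduce modulo 11.
16 mod 11 = 5
So ω_11^16 = ω_11^5 = e^(-2πi·5/11)

ω_11^16 = ω_11^5 = -0.9595-0.2817i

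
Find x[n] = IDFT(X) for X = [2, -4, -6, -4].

x[n] = (1/4) Σ(k=0 to 3) X[k] · e^(2πikn/4)

Computing each x[n]:
x[0] = -3
x[1] = 2
x[2] = 1
x[3] = 2

x = [-3, 2, 1, 2]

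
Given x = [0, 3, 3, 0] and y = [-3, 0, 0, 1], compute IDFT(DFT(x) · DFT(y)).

(x ⊛ y)[n] = Σ(m=0 to 3) x[m] · y[(n-m) mod 4]

Computing each output sample:
(x ⊛ y)[0] = 3
(x ⊛ y)[1] = -6
(x ⊛ y)[2] = -9
(x ⊛ y)[3] = 0

x ⊛ y = [3, -6, -9, 0]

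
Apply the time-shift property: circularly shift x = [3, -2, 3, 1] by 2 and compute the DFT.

Time shift by 2: X_shifted[k] = ω_4^(2k) · X[k]
Shifted x = [3, 1, 3, -2]

DFT(x[n-2]) = [5, -3i, 7, 3i]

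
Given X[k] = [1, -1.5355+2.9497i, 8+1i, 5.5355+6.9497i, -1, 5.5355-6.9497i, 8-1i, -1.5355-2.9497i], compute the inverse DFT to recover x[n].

x[n] = (1/8) Σ(k=0 to 7) X[k] · e^(2πikn/8)

Computing each x[n]:
x[0] = 3
x[1] = -3
x[2] = -1
x[3] = 0
x[4] = 1
x[5] = 3
x[6] = -3
x[7] = 1

x = [3, -3, -1, 0, 1, 3, -3, 1]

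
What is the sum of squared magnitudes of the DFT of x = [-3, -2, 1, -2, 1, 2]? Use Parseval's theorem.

Parseval: Σ|x[n]|² = (1/N)Σ|X[k]|², so Σ|X[k]|² = N·Σ|x[n]|² = 6·23.0000

Σ|X[k]|² = N·Σ|x[n]|² = 6·23.0000 = 138.0000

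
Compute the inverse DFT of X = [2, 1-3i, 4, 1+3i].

x[n] = (1/4) Σ(k=0 to 3) X[k] · e^(2πikn/4)

Computing each x[n]:
x[0] = 2
x[1] = 1
x[2] = 1
x[3] = -2

x = [2, 1, 1, -2]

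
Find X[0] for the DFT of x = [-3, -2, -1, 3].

X[0] = Σ(n=0 to 3) x[n] · ω_4^0 = Σ x[n]
= (-3) + (-2) + (-1) + (3)

X[0] = -3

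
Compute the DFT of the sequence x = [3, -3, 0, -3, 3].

X[k] = Σ(n=0 to 4) x[n] · ω_5^(nk)
where ω_5 = e^(-2πi/5)

Computing each X[k]:
X[0] = 0
X[1] = 5.4271+3.9430i
X[2] = 2.0729+6.3799i
X[3] = 2.0729-6.3799i
X[4] = 5.4271-3.9430i

X = [0, 5.4271+3.9430i, 2.0729+6.3799i, 2.0729-6.3799i, 5.4271-3.9430i]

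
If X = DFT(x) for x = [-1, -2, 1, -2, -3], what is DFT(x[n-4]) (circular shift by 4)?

Time shift by 4: X_shifted[k] = ω_5^(4k) · X[k]
Shifted x = [-2, 1, -2, -3, -1]

DFT(x[n-4]) = [-7, 2.0451-2.4899i, -3.5451-0.2245i, -3.5451+0.2245i, 2.0451+2.4899i]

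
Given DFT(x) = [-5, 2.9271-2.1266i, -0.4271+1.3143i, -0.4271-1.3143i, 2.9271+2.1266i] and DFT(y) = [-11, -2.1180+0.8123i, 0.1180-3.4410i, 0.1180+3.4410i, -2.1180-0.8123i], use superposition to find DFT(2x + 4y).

By linearity: DFT(2x + 4y) = 2·DFT(x) + 4·DFT(y)
= 2·[-5, 2.9271-2.1266i, -0.4271+1.3143i, -0.4271-1.3143i, 2.9271+2.1266i] + 4·[-11, -2.1180+0.8123i, 0.1180-3.4410i, 0.1180+3.4410i, -2.1180-0.8123i]

Computing element-wise:
Z[0] = 2·(-5) + 4·(-11) = -54
Z[1] = 2·(2.9271-2.1266i) + 4·(-2.1180+0.8123i) = -2.6178-1.0040i
Z[2] = 2·(-0.4271+1.3143i) + 4·(0.1180-3.4410i) = -0.3822-11.1354i
Z[3] = 2·(-0.4271-1.3143i) + 4·(0.1180+3.4410i) = -0.3822+11.1354i
Z[4] = 2·(2.9271+2.1266i) + 4·(-2.1180-0.8123i) = -2.6178+1.0040i

DFT(2x + 4y) = 2·X + 4·Y = [-54, -2.6178-1.0040i, -0.3822-11.1354i, -0.3822+11.1354i, -2.6178+1.0040i]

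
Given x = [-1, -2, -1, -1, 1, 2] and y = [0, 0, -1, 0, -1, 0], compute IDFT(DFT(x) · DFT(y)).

(x ⊛ y)[n] = Σ(m=0 to 5) x[m] · y[(n-m) mod 6]

Computing each output sample:
(x ⊛ y)[0] = 0
(x ⊛ y)[1] = -1
(x ⊛ y)[2] = 0
(x ⊛ y)[3] = 0
(x ⊛ y)[4] = 2
(x ⊛ y)[5] = 3

x ⊛ y = [0, -1, 0, 0, 2, 3]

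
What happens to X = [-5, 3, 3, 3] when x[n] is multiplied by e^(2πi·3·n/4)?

Modulation property: DFT(ω_4^(-3n)·x[n]) = X[(k-3) mod 4], so circularly shift X by 3 positions.

X[k-3] = [3, 3, 3, -5]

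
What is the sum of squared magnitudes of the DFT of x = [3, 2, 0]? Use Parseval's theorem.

Parseval: Σ|x[n]|² = (1/N)Σ|X[k]|², so Σ|X[k]|² = N·Σ|x[n]|² = 3·13.0000

Σ|X[k]|² = N·Σ|x[n]|² = 3·13.0000 = 39.0000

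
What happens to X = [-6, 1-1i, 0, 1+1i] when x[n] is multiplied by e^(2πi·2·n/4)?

Modulation property: DFT(ω_4^(-2n)·x[n]) = X[(k-2) mod 4], so circularly shift X by 2 positions.

X[k-2] = [0, 1+1i, -6, 1-1i]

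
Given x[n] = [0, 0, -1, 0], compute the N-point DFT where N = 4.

X[k] = Σ(n=0 to 3) x[n] · ω_4^(nk)
where ω_4 = e^(-2πi/4)

Computing each X[k]:
X[0] = -1
X[1] = 1
X[2] = -1
X[3] = 1

X = [-1, 1, -1, 1]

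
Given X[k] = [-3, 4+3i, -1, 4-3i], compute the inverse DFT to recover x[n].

x[n] = (1/4) Σ(k=0 to 3) X[k] · e^(2πikn/4)

Computing each x[n]:
x[0] = 1
x[1] = -2
x[2] = -3
x[3] = 1

x = [1, -2, -3, 1]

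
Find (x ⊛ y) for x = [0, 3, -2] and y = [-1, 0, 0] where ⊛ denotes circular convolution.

(x ⊛ y)[n] = Σ(m=0 to 2) x[m] · y[(n-m) mod 3]

Computing each output sample:
(x ⊛ y)[0] = 0
(x ⊛ y)[1] = -3
(x ⊛ y)[2] = 2

x ⊛ y = [0, -3, 2]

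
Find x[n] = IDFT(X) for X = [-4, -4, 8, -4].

x[n] = (1/4) Σ(k=0 to 3) X[k] · e^(2πikn/4)

Computing each x[n]:
x[0] = -1
x[1] = -3
x[2] = 3
x[3] = -3

x = [-1, -3, 3, -3]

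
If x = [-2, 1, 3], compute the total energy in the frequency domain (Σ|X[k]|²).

Parseval: Σ|x[n]|² = (1/N)Σ|X[k]|², so Σ|X[k]|² = N·Σ|x[n]|² = 3·14.0000

Σ|X[k]|² = N·Σ|x[n]|² = 3·14.0000 = 42.0000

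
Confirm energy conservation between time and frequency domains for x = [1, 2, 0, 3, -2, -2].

Time domain:
Σ|x[n]|² = |1|² + |2|² + |0|² + |3|² + |-2|² + |-2|² = 22.0000

Frequency domain:
(1/6)Σ|X[k]|² = (1/6)(|2|² + |-1.0000-5.1962i|² + |5.0000-1.7321i|² + |-4|² + |5.0000+1.7321i|² + |-1.0000+5.1962i|²) = (1/6)·132.0000 = 22.0000

Both sides agree, confirming Parseval's theorem.

Σ|x[n]|² = (1/N)Σ|X[k]|² = 22.0000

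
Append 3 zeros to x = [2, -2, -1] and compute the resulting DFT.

Original 3-point DFT: [-1, 3.5000+0.8660i, 3.5000-0.8660i]
Zero-padded 6-point DFT provides frequency interpolation.

DFT_6([x, 0, ...]) = [-1, 1.5000+2.5981i, 3.5000+0.8660i, 3, 3.5000-0.8660i, 1.5000-2.5981i]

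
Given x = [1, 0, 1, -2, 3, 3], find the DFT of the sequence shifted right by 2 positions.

Time shift by 2: X_shifted[k] = ω_6^(2k) · X[k]
Shifted x = [3, 3, 1, 0, 1, -2]

DFT(x[n-2]) = [6, 2.5000-4.3301i, 1.5000-4.3301i, 4, 1.5000+4.3301i, 2.5000+4.3301i]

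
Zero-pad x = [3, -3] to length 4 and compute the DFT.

Original 2-point DFT: [0, 6]
Zero-padded 4-point DFT provides frequency interpolation.

DFT_4([x, 0, ...]) = [0, 3+3i, 6, 3-3i]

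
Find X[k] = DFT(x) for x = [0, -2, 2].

X[k] = Σ(n=0 to 2) x[n] · ω_3^(nk)
where ω_3 = e^(-2πi/3)

Computing each X[k]:
X[0] = 0
X[1] = 3.4641i
X[2] = -3.4641i

X = [0, 3.4641i, -3.4641i]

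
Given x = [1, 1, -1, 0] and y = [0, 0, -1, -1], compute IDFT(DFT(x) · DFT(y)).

(x ⊛ y)[n] = Σ(m=0 to 3) x[m] · y[(n-m) mod 4]

Computing each output sample:
(x ⊛ y)[0] = 0
(x ⊛ y)[1] = 1
(x ⊛ y)[2] = -1
(x ⊛ y)[3] = -2

x ⊛ y = [0, 1, -1, -2]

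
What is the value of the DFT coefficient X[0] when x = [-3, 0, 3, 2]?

X[0] = Σ(n=0 to 3) x[n] · ω_4^0 = Σ x[n]
= (-3) + (0) + (3) + (2)

X[0] = 2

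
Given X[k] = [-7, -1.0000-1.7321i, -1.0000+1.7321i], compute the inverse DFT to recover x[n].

x[n] = (1/3) Σ(k=0 to 2) X[k] · e^(2πikn/3)

Computing each x[n]:
x[0] = -3
x[1] = -1
x[2] = -3

x = [-3, -1, -3]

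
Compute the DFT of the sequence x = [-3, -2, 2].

X[k] = Σ(n=0 to 2) x[n] · ω_3^(nk)
where ω_3 = e^(-2πi/3)

Computing each X[k]:
X[0] = -3
X[1] = -3.0000+3.4641i
X[2] = -3.0000-3.4641i

X = [-3, -3.0000+3.4641i, -3.0000-3.4641i]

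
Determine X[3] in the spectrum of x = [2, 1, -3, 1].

X[3] = Σ(n=0 to 3) x[n] · ω_4^(3n) where ω_4 = e^(-2πi/4)
= (2)·ω_4^0 + (1)·ω_4^3 + (-3)·ω_4^6 + (1)·ω_4^9

X[3] = 5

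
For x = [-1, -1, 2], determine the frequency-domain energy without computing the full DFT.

Parseval: Σ|x[n]|² = (1/N)Σ|X[k]|², so Σ|X[k]|² = N·Σ|x[n]|² = 3·6.0000

Σ|X[k]|² = N·Σ|x[n]|² = 3·6.0000 = 18.0000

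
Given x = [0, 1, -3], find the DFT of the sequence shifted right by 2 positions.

Time shift by 2: X_shifted[k] = ω_3^(2k) · X[k]
Shifted x = [1, -3, 0]

DFT(x[n-2]) = [-2, 2.5000+2.5981i, 2.5000-2.5981i]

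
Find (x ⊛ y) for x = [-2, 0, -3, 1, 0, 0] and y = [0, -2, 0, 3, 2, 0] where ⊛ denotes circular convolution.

(x ⊛ y)[n] = Σ(m=0 to 5) x[m] · y[(n-m) mod 6]

Computing each output sample:
(x ⊛ y)[0] = -3
(x ⊛ y)[1] = 6
(x ⊛ y)[2] = 0
(x ⊛ y)[3] = 0
(x ⊛ y)[4] = -6
(x ⊛ y)[5] = -9

x ⊛ y = [-3, 6, 0, 0, -6, -9]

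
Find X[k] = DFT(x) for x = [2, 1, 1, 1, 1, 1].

X[k] = Σ(n=0 to 5) x[n] · ω_6^(nk)
where ω_6 = e^(-2πi/6)

Computing each X[k]:
X[0] = 7
X[1] = 1
X[2] = 1
X[3] = 1
X[4] = 1
X[5] = 1

X = [7, 1, 1, 1, 1, 1]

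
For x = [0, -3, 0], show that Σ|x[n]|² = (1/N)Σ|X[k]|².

Time domain:
Σ|x[n]|² = |0|² + |-3|² + |0|² = 9.0000

Frequency domain:
(1/3)Σ|X[k]|² = (1/3)(|-3|² + |1.5000+2.5981i|² + |1.5000-2.5981i|²) = (1/3)·27.0000 = 9.0000

Both sides agree, confirming Parseval's theorem.

Σ|x[n]|² = (1/N)Σ|X[k]|² = 9.0000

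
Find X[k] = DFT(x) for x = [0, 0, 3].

X[k] = Σ(n=0 to 2) x[n] · ω_3^(nk)
where ω_3 = e^(-2πi/3)

Computing each X[k]:
X[0] = 3
X[1] = -1.5000+2.5981i
X[2] = -1.5000-2.5981i

X = [3, -1.5000+2.5981i, -1.5000-2.5981i]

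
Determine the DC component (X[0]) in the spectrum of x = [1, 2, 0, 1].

X[0] = Σ(n=0 to 3) x[n] · ω_4^0 = Σ x[n]
= (1) + (2) + (0) + (1)

X[0] = 4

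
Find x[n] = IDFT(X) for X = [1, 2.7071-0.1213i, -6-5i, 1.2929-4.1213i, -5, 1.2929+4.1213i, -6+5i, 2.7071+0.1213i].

x[n] = (1/8) Σ(k=0 to 7) X[k] · e^(2πikn/8)

Computing each x[n]:
x[0] = -1
x[1] = 3
x[2] = 0
x[3] = 0
x[4] = -3
x[5] = 1
x[6] = 2
x[7] = -1

x = [-1, 3, 0, 0, -3, 1, 2, -1]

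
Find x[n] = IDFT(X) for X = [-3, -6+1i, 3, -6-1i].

x[n] = (1/4) Σ(k=0 to 3) X[k] · e^(2πikn/4)

Computing each x[n]:
x[0] = -3
x[1] = -2
x[2] = 3
x[3] = -1

x = [-3, -2, 3, -1]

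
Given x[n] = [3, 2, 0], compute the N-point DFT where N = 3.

X[k] = Σ(n=0 to 2) x[n] · ω_3^(nk)
where ω_3 = e^(-2πi/3)

Computing each X[k]:
X[0] = 5
X[1] = 2.0000-1.7321i
X[2] = 2.0000+1.7321i

X = [5, 2.0000-1.7321i, 2.0000+1.7321i]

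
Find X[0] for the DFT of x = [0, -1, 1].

X[0] = Σ(n=0 to 2) x[n] · ω_3^0 = Σ x[n]
= (0) + (-1) + (1)

X[0] = 0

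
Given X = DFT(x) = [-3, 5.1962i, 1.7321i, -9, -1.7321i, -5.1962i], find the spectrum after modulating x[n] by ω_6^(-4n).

Modulation property: DFT(ω_6^(-4n)·x[n]) = X[(k-4) mod 6], so circularly shift X by 4 positions.

X[k-4] = [1.7321i, -9, -1.7321i, -5.1962i, -3, 5.1962i]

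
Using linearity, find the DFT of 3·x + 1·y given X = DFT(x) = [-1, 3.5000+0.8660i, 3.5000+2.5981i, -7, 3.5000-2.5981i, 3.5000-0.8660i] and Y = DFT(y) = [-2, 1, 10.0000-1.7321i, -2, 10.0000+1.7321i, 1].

By linearity: DFT(3x + 1y) = 3·DFT(x) + 1·DFT(y)
= 3·[-1, 3.5000+0.8660i, 3.5000+2.5981i, -7, 3.5000-2.5981i, 3.5000-0.8660i] + 1·[-2, 1, 10.0000-1.7321i, -2, 10.0000+1.7321i, 1]

Computing element-wise:
Z[0] = 3·(-1) + 1·(-2) = -5
Z[1] = 3·(3.5000+0.8660i) + 1·(1) = 11.5000+2.5980i
Z[2] = 3·(3.5000+2.5981i) + 1·(10.0000-1.7321i) = 20.5000+6.0622i
Z[3] = 3·(-7) + 1·(-2) = -23
Z[4] = 3·(3.5000-2.5981i) + 1·(10.0000+1.7321i) = 20.5000-6.0622i
Z[5] = 3·(3.5000-0.8660i) + 1·(1) = 11.5000-2.5980i

DFT(3x + 1y) = 3·X + 1·Y = [-5, 11.5000+2.5980i, 20.5000+6.0622i, -23, 20.5000-6.0622i, 11.5000-2.5980i]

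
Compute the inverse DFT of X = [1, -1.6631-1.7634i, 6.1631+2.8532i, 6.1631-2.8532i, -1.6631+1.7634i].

x[n] = (1/5) Σ(k=0 to 4) X[k] · e^(2πikn/5)

Computing each x[n]:
x[0] = 2
x[1] = -2
x[2] = 3
x[3] = 0
x[4] = -2

x = [2, -2, 3, 0, -2]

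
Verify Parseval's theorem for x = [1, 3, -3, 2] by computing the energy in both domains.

Time domain:
Σ|x[n]|² = |1|² + |3|² + |-3|² + |2|² = 23.0000

Frequency domain:
(1/4)Σ|X[k]|² = (1/4)(|3|² + |4-1i|² + |-7|² + |4+1i|²) = (1/4)·92.0000 = 23.0000

Both sides agree, confirming Parseval's theorem.

Σ|x[n]|² = (1/N)Σ|X[k]|² = 23.0000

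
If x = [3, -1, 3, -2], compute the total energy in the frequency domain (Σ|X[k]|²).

Parseval: Σ|x[n]|² = (1/N)Σ|X[k]|², so Σ|X[k]|² = N·Σ|x[n]|² = 4·23.0000

Σ|X[k]|² = N·Σ|x[n]|² = 4·23.0000 = 92.0000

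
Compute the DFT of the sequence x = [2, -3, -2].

X[k] = Σ(n=0 to 2) x[n] · ω_3^(nk)
where ω_3 = e^(-2πi/3)

Computing each X[k]:
X[0] = -3
X[1] = 4.5000+0.8660i
X[2] = 4.5000-0.8660i

X = [-3, 4.5000+0.8660i, 4.5000-0.8660i]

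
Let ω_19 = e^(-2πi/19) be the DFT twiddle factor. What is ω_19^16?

ω_19^16 = e^(-2πi·16/19)
= cos(-2π·16/19) + i·sin(-2π·16/19)
= cos(-32π/19) + i·sin(-32π/19)

ω_19^16 = cos(-32π/19) + i·sin(-32π/19) = 0.5469+0.8372i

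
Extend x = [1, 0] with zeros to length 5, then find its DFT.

Original 2-point DFT: [1, 1]
Zero-padded 5-point DFT provides frequency interpolation.

DFT_5([x, 0, ...]) = [1, 1, 1, 1, 1]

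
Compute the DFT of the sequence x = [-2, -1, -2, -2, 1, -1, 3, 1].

X[k] = Σ(n=0 to 7) x[n] · ω_8^(nk)
where ω_8 = e^(-2πi/8)

Computing each X[k]:
X[0] = -3
X[1] = -0.8787+7.1213i
X[2] = -2+1i
X[3] = -5.1213-2.8787i
X[4] = 3
X[5] = -5.1213+2.8787i
X[6] = -2-1i
X[7] = -0.8787-7.1213i

X = [-3, -0.8787+7.1213i, -2+1i, -5.1213-2.8787i, 3, -5.1213+2.8787i, -2-1i, -0.8787-7.1213i]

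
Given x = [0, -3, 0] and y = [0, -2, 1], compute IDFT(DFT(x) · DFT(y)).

(x ⊛ y)[n] = Σ(m=0 to 2) x[m] · y[(n-m) mod 3]

Computing each output sample:
(x ⊛ y)[0] = -3
(x ⊛ y)[1] = 0
(x ⊛ y)[2] = 6

x ⊛ y = [-3, 0, 6]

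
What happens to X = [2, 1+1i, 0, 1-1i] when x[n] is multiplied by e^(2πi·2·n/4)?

Modulation property: DFT(ω_4^(-2n)·x[n]) = X[(k-2) mod 4], so circularly shift X by 2 positions.

X[k-2] = [0, 1-1i, 2, 1+1i]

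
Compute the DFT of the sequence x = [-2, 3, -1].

X[k] = Σ(n=0 to 2) x[n] · ω_3^(nk)
where ω_3 = e^(-2πi/3)

Computing each X[k]:
X[0] = 0
X[1] = -3.0000-3.4641i
X[2] = -3.0000+3.4641i

X = [0, -3.0000-3.4641i, -3.0000+3.4641i]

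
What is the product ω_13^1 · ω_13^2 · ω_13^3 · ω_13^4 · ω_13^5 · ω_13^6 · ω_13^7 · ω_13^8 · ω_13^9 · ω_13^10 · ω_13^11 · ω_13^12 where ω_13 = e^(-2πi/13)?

The primitive 13th roots of unity are ω_13^k for k coprime to 13: k ∈ {1, 2, 3, 4, 5, 6, 7, 8, 9, 10, 11, 12}
Their product equals the constant term of the cyclotomic polynomial Φ_13(x) up to sign.
For n ≥ 3, the product of all primitive nth roots of unity is 1. (For n=1 it is 1; for n=2 it is -1.)

1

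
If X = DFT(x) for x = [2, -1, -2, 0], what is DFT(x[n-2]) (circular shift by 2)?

Time shift by 2: X_shifted[k] = ω_4^(2k) · X[k]
Shifted x = [-2, 0, 2, -1]

DFT(x[n-2]) = [-1, -4-1i, 1, -4+1i]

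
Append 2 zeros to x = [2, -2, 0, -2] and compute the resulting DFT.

Original 4-point DFT: [-2, 2, 6, 2]
Zero-padded 6-point DFT provides frequency interpolation.

DFT_6([x, 0, ...]) = [-2, 3.0000+1.7321i, 1.0000+1.7321i, 6, 1.0000-1.7321i, 3.0000-1.7321i]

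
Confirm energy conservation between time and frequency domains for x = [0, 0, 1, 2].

Time domain:
Σ|x[n]|² = |0|² + |0|² + |1|² + |2|² = 5.0000

Frequency domain:
(1/4)Σ|X[k]|² = (1/4)(|3|² + |-1+2i|² + |-1|² + |-1-2i|²) = (1/4)·20.0000 = 5.0000

Both sides agree, confirming Parseval's theorem.

Σ|x[n]|² = (1/N)Σ|X[k]|² = 5.0000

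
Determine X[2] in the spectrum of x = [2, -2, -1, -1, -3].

X[2] = Σ(n=0 to 4) x[n] · ω_5^(2n) where ω_5 = e^(-2πi/5)
= (2)·ω_5^0 + (-2)·ω_5^2 + (-1)·ω_5^4 + (-1)·ω_5^6 + (-3)·ω_5^8

X[2] = 5.4271-0.5878i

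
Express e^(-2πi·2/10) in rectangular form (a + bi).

ω_10^2 = e^(-2πi·2/10)
= cos(-2π·2/10) + i·sin(-2π·2/10)
= cos(-4π/10) + i·sin(-4π/10)

ω_10^2 = cos(-4π/10) + i·sin(-4π/10) = 0.3090-0.9511i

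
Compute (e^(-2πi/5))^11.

Since ω_5^5 = 1, powers reduce modulo 5.
11 mod 5 = 1
So ω_5^11 = ω_5^1 = e^(-2πi·1/5)

ω_5^11 = ω_5^1 = 0.3090-0.9511i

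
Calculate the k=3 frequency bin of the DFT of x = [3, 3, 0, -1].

X[3] = Σ(n=0 to 3) x[n] · ω_4^(3n) where ω_4 = e^(-2πi/4)
= (3)·ω_4^0 + (3)·ω_4^3 + (0)·ω_4^6 + (-1)·ω_4^9

X[3] = 3+4i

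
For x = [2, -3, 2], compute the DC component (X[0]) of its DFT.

X[0] = Σ(n=0 to 2) x[n] · ω_3^0 = Σ x[n]
= (2) + (-3) + (2)

X[0] = 1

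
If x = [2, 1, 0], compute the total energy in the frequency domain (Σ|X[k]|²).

Parseval: Σ|x[n]|² = (1/N)Σ|X[k]|², so Σ|X[k]|² = N·Σ|x[n]|² = 3·5.0000

Σ|X[k]|² = N·Σ|x[n]|² = 3·5.0000 = 15.0000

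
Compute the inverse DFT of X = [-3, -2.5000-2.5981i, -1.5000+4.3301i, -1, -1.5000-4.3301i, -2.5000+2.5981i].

x[n] = (1/6) Σ(k=0 to 5) X[k] · e^(2πikn/6)

Computing each x[n]:
x[0] = -2
x[1] = -1
x[2] = 2
x[3] = 0
x[4] = -2
x[5] = 0

x = [-2, -1, 2, 0, -2, 0]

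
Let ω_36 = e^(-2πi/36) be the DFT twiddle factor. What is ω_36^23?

ω_36^23 = e^(-2πi·23/36)
= cos(-2π·23/36) + i·sin(-2π·23/36)
= cos(-46π/36) + i·sin(-46π/36)

ω_36^23 = cos(-46π/36) + i·sin(-46π/36) = -0.6428+0.7660i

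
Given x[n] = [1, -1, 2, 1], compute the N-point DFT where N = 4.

X[k] = Σ(n=0 to 3) x[n] · ω_4^(nk)
where ω_4 = e^(-2πi/4)

Computing each X[k]:
X[0] = 3
X[1] = -1+2i
X[2] = 3
X[3] = -1-2i

X = [3, -1+2i, 3, -1-2i]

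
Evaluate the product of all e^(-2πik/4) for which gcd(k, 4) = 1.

The primitive 4th roots of unity are ω_4^k for k coprime to 4: k ∈ {1, 3}
Their product equals the constant term of the cyclotomic polynomial Φ_4(x) up to sign.
For n ≥ 3, the product of all primitive nth roots of unity is 1. (For n=1 it is 1; for n=2 it is -1.)

1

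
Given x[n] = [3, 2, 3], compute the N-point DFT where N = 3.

X[k] = Σ(n=0 to 2) x[n] · ω_3^(nk)
where ω_3 = e^(-2πi/3)

Computing each X[k]:
X[0] = 8
X[1] = 0.5000+0.8660i
X[2] = 0.5000-0.8660i

X = [8, 0.5000+0.8660i, 0.5000-0.8660i]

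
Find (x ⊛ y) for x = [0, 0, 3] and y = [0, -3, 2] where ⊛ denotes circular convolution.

(x ⊛ y)[n] = Σ(m=0 to 2) x[m] · y[(n-m) mod 3]

Computing each output sample:
(x ⊛ y)[0] = -9
(x ⊛ y)[1] = 6
(x ⊛ y)[2] = 0

x ⊛ y = [-9, 6, 0]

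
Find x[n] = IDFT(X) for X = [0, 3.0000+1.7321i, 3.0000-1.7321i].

x[n] = (1/3) Σ(k=0 to 2) X[k] · e^(2πikn/3)

Computing each x[n]:
x[0] = 2
x[1] = -2
x[2] = 0

x = [2, -2, 0]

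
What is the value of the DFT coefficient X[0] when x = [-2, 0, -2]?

X[0] = Σ(n=0 to 2) x[n] · ω_3^0 = Σ x[n]
= (-2) + (0) + (-2)

X[0] = -4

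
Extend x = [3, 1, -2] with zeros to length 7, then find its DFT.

Original 3-point DFT: [2, 3.5000-2.5981i, 3.5000+2.5981i]
Zero-padded 7-point DFT provides frequency interpolation.

DFT_7([x, 0, ...]) = [2, 4.0685+1.1680i, 4.5794-1.8427i, 0.8521-1.9975i, 0.8521+1.9975i, 4.5794+1.8427i, 4.0685-1.1680i]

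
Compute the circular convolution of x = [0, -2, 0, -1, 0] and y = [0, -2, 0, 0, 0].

(x ⊛ y)[n] = Σ(m=0 to 4) x[m] · y[(n-m) mod 5]

Computing each output sample:
(x ⊛ y)[0] = 0
(x ⊛ y)[1] = 0
(x ⊛ y)[2] = 4
(x ⊛ y)[3] = 0
(x ⊛ y)[4] = 2

x ⊛ y = [0, 0, 4, 0, 2]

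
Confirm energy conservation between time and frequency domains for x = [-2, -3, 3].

Time domain:
Σ|x[n]|² = |-2|² + |-3|² + |3|² = 22.0000

Frequency domain:
(1/3)Σ|X[k]|² = (1/3)(|-2|² + |-2.0000+5.1962i|² + |-2.0000-5.1962i|²) = (1/3)·66.0000 = 22.0000

Both sides agree, confirming Parseval's theorem.

Σ|x[n]|² = (1/N)Σ|X[k]|² = 22.0000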